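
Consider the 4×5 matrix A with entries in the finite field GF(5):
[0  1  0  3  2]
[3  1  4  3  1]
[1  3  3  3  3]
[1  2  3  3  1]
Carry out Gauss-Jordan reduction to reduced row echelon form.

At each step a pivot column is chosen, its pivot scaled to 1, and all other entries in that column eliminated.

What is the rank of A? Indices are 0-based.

[1] R0 <-> R1
[1] R0 /= 3  ⇒  (1, 2, 3, 1, 2)
     R2 -= 1·R0  ⇒  (0, 1, 0, 2, 1)
     R3 -= 1·R0  ⇒  (0, 0, 0, 2, 4)
[2] R1 /= 1  ⇒  (0, 1, 0, 3, 2)
     R0 -= 2·R1  ⇒  (1, 0, 3, 0, 3)
     R2 -= 1·R1  ⇒  (0, 0, 0, 4, 4)
column 2 empty below row 2
[3] R2 /= 4  ⇒  (0, 0, 0, 1, 1)
     R1 -= 3·R2  ⇒  (0, 1, 0, 0, 4)
     R3 -= 2·R2  ⇒  (0, 0, 0, 0, 2)
[4] R3 /= 2  ⇒  (0, 0, 0, 0, 1)
     R0 -= 3·R3  ⇒  (1, 0, 3, 0, 0)
     R1 -= 4·R3  ⇒  (0, 1, 0, 0, 0)
     R2 -= 1·R3  ⇒  (0, 0, 0, 1, 0)

rank = 4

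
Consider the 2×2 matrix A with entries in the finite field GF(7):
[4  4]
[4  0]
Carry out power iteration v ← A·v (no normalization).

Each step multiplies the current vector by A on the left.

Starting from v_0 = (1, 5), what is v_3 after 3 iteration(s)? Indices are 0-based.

v_0 = (1, 5).
v_1 = A·v_0 = (3, 4).
v_2 = A·v_1 = (0, 5).
v_3 = A·v_2 = (6, 0).

v_3 = (6, 0)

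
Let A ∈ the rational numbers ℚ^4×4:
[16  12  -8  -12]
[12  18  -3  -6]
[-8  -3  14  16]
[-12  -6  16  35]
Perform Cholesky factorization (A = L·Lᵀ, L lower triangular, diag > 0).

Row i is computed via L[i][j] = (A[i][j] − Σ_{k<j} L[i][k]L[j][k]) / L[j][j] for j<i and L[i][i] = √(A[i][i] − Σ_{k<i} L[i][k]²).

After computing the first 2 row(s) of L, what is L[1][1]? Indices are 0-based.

L[1][1] = 3

Step 1: L[0][0] = √(16) = 4.
  L[1][0] = (12) / L[0][0] = 3.
Step 2: L[1][1] = √(9) = 3.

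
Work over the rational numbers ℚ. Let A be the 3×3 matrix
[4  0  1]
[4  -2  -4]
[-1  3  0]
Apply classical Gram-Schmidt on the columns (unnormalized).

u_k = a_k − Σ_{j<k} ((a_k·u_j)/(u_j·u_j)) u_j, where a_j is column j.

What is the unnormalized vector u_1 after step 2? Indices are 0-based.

u_1 = (4/3, -2/3, 8/3)

Step 1: u_0 = a_0 = (4, 4, -1).
Step 2: u_1 = a_1 − (-1/3)·u_0 = (4/3, -2/3, 8/3).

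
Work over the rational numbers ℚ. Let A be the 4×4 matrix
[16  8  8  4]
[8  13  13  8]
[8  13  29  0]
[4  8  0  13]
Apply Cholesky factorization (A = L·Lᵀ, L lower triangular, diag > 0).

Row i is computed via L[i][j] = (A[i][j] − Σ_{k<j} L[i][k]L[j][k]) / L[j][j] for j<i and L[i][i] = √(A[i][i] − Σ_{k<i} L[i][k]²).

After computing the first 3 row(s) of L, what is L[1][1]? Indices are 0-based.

Step 1: L[0][0] = √(16) = 4.
  L[1][0] = (8) / L[0][0] = 2.
Step 2: L[1][1] = √(9) = 3.
  L[2][0] = (8) / L[0][0] = 2.
  L[2][1] = (9) / L[1][1] = 3.
Step 3: L[2][2] = √(16) = 4.

L[1][1] = 3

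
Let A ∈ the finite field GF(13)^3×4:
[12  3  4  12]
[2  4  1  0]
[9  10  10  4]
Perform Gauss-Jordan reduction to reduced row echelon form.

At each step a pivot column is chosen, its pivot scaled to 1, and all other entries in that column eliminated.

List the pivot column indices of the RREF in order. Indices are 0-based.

pivot(0,0)=12: scale R0 → (1, 10, 9, 1)
  clear (1,0): R1 −= (2)R0 → (0, 10, 9, 11)
  clear (2,0): R2 −= (9)R0 → (0, 11, 7, 8)
pivot(1,1)=10: scale R1 → (0, 1, 10, 5)
  clear (0,1): R0 −= (10)R1 → (1, 0, 0, 3)
  clear (2,1): R2 −= (11)R1 → (0, 0, 1, 5)
pivot(2,2)=1: scale R2 → (0, 0, 1, 5)
  clear (1,2): R1 −= (10)R2 → (0, 1, 0, 7)

pivot columns: 0, 1, 2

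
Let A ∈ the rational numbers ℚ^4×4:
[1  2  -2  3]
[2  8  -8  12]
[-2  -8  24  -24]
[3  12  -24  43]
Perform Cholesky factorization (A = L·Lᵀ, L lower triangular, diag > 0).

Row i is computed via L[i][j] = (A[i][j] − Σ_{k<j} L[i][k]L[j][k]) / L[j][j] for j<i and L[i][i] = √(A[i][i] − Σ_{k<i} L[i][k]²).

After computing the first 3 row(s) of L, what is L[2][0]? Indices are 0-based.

L[2][0] = -2

Step 1: L[0][0] = √(1) = 1.
  L[1][0] = (2) / L[0][0] = 2.
Step 2: L[1][1] = √(4) = 2.
  L[2][0] = (-2) / L[0][0] = -2.
  L[2][1] = (-4) / L[1][1] = -2.
Step 3: L[2][2] = √(16) = 4.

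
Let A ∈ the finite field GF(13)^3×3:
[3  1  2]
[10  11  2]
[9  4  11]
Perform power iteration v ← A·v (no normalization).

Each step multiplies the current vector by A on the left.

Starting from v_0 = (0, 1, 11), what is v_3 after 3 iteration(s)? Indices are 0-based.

v_3 = (10, 10, 5)

v_0 = (0, 1, 11).
v_1 = A·v_0 = (10, 7, 8).
v_2 = A·v_1 = (1, 11, 11).
v_3 = A·v_2 = (10, 10, 5).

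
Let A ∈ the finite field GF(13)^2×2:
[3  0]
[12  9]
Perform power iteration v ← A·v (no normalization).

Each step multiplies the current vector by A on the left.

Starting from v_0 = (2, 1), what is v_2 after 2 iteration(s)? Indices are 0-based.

v_0 = (2, 1).
v_1 = A·v_0 = (6, 7).
v_2 = A·v_1 = (5, 5).

v_2 = (5, 5)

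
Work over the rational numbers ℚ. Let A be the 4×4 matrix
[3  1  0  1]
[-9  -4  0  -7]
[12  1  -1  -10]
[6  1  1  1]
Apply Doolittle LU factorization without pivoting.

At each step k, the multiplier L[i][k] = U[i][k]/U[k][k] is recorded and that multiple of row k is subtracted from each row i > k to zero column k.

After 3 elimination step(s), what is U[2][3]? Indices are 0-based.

U[2][3] = -2

[col 0] pivot 3
  R1 -= -3*R0 → (0, -1, 0, -4)  (L[1][0] := -3)
  R2 -= 4*R0 → (0, -3, -1, -14)  (L[2][0] := 4)
  R3 -= 2*R0 → (0, -1, 1, -1)  (L[3][0] := 2)
[col 1] pivot -1
  R2 -= 3*R1 → (0, 0, -1, -2)  (L[2][1] := 3)
  R3 -= 1*R1 → (0, 0, 1, 3)  (L[3][1] := 1)
[col 2] pivot -1
  R3 -= -1*R2 → (0, 0, 0, 1)  (L[3][2] := -1)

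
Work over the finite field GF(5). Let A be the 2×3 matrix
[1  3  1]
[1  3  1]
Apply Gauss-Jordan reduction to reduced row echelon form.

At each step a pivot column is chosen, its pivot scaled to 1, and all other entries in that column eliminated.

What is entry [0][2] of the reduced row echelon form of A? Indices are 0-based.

M[0][2] = 1

pivot(0,0)=1: scale R0 → (1, 3, 1)
  clear (1,0): R1 −= (1)R0 → (0, 0, 0)
col 1: no nonzero at/below row 1; advance.
col 2: no nonzero at/below row 1; advance.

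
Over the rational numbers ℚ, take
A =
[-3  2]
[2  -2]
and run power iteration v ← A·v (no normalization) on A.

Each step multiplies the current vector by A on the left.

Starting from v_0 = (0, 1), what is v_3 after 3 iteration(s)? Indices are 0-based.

v_3 = (46, -36)

v_0 = (0, 1).
v_1 = A·v_0 = (2, -2).
v_2 = A·v_1 = (-10, 8).
v_3 = A·v_2 = (46, -36).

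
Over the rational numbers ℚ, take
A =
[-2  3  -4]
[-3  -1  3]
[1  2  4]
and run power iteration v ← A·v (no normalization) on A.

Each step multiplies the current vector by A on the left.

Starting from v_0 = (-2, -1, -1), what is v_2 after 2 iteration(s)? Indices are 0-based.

v_2 = (34, -43, -19)

v_0 = (-2, -1, -1).
v_1 = A·v_0 = (5, 4, -8).
v_2 = A·v_1 = (34, -43, -19).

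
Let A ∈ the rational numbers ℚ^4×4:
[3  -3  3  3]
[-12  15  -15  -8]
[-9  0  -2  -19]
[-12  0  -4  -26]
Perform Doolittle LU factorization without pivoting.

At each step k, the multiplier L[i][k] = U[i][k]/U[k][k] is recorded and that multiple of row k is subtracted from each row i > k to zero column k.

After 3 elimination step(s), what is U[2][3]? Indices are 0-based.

[col 0] pivot 3
  R1 -= -4*R0 → (0, 3, -3, 4)  (L[1][0] := -4)
  R2 -= -3*R0 → (0, -9, 7, -10)  (L[2][0] := -3)
  R3 -= -4*R0 → (0, -12, 8, -14)  (L[3][0] := -4)
[col 1] pivot 3
  R2 -= -3*R1 → (0, 0, -2, 2)  (L[2][1] := -3)
  R3 -= -4*R1 → (0, 0, -4, 2)  (L[3][1] := -4)
[col 2] pivot -2
  R3 -= 2*R2 → (0, 0, 0, -2)  (L[3][2] := 2)

U[2][3] = 2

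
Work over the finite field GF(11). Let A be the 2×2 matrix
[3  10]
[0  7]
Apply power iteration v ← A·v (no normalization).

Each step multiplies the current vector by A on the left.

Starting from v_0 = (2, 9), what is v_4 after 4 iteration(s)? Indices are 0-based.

v_4 = (2, 5)

v_0 = (2, 9).
v_1 = A·v_0 = (8, 8).
v_2 = A·v_1 = (5, 1).
v_3 = A·v_2 = (3, 7).
v_4 = A·v_3 = (2, 5).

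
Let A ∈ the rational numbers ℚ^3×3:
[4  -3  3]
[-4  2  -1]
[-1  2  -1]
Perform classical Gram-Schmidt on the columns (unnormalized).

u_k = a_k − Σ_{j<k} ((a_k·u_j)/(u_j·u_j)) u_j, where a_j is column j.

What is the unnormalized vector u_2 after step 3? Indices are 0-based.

u_2 = (54/77, 45/77, 36/77)

Step 1: u_0 = a_0 = (4, -4, -1).
Step 2: u_1 = a_1 − (-2/3)·u_0 = (-1/3, -2/3, 4/3).
Step 3: u_2 = a_2 − (17/33)·u_0 − (-5/7)·u_1 = (54/77, 45/77, 36/77).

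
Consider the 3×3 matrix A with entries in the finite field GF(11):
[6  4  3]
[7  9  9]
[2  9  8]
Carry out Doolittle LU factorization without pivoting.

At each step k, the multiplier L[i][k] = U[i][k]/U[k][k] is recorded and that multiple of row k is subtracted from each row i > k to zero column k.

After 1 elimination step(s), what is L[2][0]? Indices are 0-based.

L[2][0] = 4

k=0: U[0][0]=6
  eliminate (1,0): mult=3, new row 1: (0, 8, 0); set L[1][0]=3
  eliminate (2,0): mult=4, new row 2: (0, 4, 7); set L[2][0]=4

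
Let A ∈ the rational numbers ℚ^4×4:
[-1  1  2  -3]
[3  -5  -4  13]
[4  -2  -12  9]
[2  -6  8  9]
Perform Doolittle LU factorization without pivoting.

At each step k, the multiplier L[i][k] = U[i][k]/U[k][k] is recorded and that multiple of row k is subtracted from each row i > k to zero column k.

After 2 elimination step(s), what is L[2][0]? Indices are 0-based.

k=0: U[0][0]=-1
  eliminate (1,0): mult=-3, new row 1: (0, -2, 2, 4); set L[1][0]=-3
  eliminate (2,0): mult=-4, new row 2: (0, 2, -4, -3); set L[2][0]=-4
  eliminate (3,0): mult=-2, new row 3: (0, -4, 12, 3); set L[3][0]=-2
k=1: U[1][1]=-2
  eliminate (2,1): mult=-1, new row 2: (0, 0, -2, 1); set L[2][1]=-1
  eliminate (3,1): mult=2, new row 3: (0, 0, 8, -5); set L[3][1]=2

L[2][0] = -4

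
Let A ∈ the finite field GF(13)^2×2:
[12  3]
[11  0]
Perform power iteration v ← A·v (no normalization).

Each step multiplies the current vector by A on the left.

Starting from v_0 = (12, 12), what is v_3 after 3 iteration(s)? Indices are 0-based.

v_3 = (4, 10)

v_0 = (12, 12).
v_1 = A·v_0 = (11, 2).
v_2 = A·v_1 = (8, 4).
v_3 = A·v_2 = (4, 10).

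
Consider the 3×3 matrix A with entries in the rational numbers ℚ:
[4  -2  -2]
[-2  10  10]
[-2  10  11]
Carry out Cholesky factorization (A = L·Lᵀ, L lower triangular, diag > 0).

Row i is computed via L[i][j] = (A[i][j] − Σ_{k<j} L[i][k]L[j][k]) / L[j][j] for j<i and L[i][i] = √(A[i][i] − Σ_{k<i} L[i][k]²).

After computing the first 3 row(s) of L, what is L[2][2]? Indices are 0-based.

Step 1: L[0][0] = √(4) = 2.
  L[1][0] = (-2) / L[0][0] = -1.
Step 2: L[1][1] = √(9) = 3.
  L[2][0] = (-2) / L[0][0] = -1.
  L[2][1] = (9) / L[1][1] = 3.
Step 3: L[2][2] = √(1) = 1.

L[2][2] = 1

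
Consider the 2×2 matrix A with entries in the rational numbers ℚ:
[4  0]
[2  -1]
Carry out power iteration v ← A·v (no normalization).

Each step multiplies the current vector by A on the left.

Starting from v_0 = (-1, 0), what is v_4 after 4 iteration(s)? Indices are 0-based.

v_0 = (-1, 0).
v_1 = A·v_0 = (-4, -2).
v_2 = A·v_1 = (-16, -6).
v_3 = A·v_2 = (-64, -26).
v_4 = A·v_3 = (-256, -102).

v_4 = (-256, -102)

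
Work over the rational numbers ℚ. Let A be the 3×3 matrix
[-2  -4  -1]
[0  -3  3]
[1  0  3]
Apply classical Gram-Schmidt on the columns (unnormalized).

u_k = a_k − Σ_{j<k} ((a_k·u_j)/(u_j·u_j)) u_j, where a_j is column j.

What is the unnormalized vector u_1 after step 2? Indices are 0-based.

u_1 = (-4/5, -3, -8/5)

Step 1: u_0 = a_0 = (-2, 0, 1).
Step 2: u_1 = a_1 − (8/5)·u_0 = (-4/5, -3, -8/5).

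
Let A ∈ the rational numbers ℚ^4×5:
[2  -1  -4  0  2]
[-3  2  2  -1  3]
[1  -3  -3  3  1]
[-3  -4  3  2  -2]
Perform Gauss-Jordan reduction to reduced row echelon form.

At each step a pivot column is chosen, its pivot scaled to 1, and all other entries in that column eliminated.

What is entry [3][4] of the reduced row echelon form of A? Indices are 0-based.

step 1: normalize row 0 (÷2) = (1, -1/2, -2, 0, 1)
  row 1: subtract -3×row0 = (0, 1/2, -4, -1, 6)
  row 2: subtract 1×row0 = (0, -5/2, -1, 3, 0)
  row 3: subtract -3×row0 = (0, -11/2, -3, 2, 1)
step 2: normalize row 1 (÷1/2) = (0, 1, -8, -2, 12)
  row 0: subtract -1/2×row1 = (1, 0, -6, -1, 7)
  row 2: subtract -5/2×row1 = (0, 0, -21, -2, 30)
  row 3: subtract -11/2×row1 = (0, 0, -47, -9, 67)
step 3: normalize row 2 (÷-21) = (0, 0, 1, 2/21, -10/7)
  row 0: subtract -6×row2 = (1, 0, 0, -3/7, -11/7)
  row 1: subtract -8×row2 = (0, 1, 0, -26/21, 4/7)
  row 3: subtract -47×row2 = (0, 0, 0, -95/21, -1/7)
step 4: normalize row 3 (÷-95/21) = (0, 0, 0, 1, 3/95)
  row 0: subtract -3/7×row3 = (1, 0, 0, 0, -148/95)
  row 1: subtract -26/21×row3 = (0, 1, 0, 0, 58/95)
  row 2: subtract 2/21×row3 = (0, 0, 1, 0, -136/95)

M[3][4] = 3/95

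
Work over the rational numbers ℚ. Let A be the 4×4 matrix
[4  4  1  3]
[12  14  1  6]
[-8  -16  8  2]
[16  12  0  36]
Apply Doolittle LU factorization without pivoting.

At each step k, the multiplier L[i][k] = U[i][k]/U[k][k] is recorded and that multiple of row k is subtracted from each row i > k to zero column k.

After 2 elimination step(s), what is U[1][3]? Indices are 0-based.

U[1][3] = -3

[col 0] pivot 4
  R1 -= 3*R0 → (0, 2, -2, -3)  (L[1][0] := 3)
  R2 -= -2*R0 → (0, -8, 10, 8)  (L[2][0] := -2)
  R3 -= 4*R0 → (0, -4, -4, 24)  (L[3][0] := 4)
[col 1] pivot 2
  R2 -= -4*R1 → (0, 0, 2, -4)  (L[2][1] := -4)
  R3 -= -2*R1 → (0, 0, -8, 18)  (L[3][1] := -2)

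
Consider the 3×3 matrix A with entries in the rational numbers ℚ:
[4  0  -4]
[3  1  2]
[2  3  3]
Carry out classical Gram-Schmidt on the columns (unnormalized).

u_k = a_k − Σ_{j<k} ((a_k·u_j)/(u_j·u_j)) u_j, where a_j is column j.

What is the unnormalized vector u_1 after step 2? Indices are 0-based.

u_1 = (-36/29, 2/29, 69/29)

Step 1: u_0 = a_0 = (4, 3, 2).
Step 2: u_1 = a_1 − (9/29)·u_0 = (-36/29, 2/29, 69/29).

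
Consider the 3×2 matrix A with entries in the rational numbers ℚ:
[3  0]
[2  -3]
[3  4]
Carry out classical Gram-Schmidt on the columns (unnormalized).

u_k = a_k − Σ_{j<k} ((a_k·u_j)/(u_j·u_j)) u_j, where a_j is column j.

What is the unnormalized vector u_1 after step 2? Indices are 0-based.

u_1 = (-9/11, -39/11, 35/11)

Step 1: u_0 = a_0 = (3, 2, 3).
Step 2: u_1 = a_1 − (3/11)·u_0 = (-9/11, -39/11, 35/11).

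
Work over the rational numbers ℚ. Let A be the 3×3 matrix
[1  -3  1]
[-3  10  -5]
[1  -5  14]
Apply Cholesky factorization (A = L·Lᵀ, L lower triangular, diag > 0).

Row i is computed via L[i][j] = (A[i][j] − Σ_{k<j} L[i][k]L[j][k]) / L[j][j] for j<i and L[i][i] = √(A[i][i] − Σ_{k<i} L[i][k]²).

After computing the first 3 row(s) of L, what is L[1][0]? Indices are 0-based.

L[1][0] = -3

Step 1: L[0][0] = √(1) = 1.
  L[1][0] = (-3) / L[0][0] = -3.
Step 2: L[1][1] = √(1) = 1.
  L[2][0] = (1) / L[0][0] = 1.
  L[2][1] = (-2) / L[1][1] = -2.
Step 3: L[2][2] = √(9) = 3.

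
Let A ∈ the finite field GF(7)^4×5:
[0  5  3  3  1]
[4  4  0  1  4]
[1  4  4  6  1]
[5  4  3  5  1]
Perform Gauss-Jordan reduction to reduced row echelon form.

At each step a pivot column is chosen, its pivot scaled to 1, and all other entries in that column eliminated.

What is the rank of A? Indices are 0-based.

rank = 4

pivot(0,0): swap R0↔R1
pivot(0,0)=4: scale R0 → (1, 1, 0, 2, 1)
  clear (2,0): R2 −= (1)R0 → (0, 3, 4, 4, 0)
  clear (3,0): R3 −= (5)R0 → (0, 6, 3, 2, 3)
pivot(1,1)=5: scale R1 → (0, 1, 2, 2, 3)
  clear (0,1): R0 −= (1)R1 → (1, 0, 5, 0, 5)
  clear (2,1): R2 −= (3)R1 → (0, 0, 5, 5, 5)
  clear (3,1): R3 −= (6)R1 → (0, 0, 5, 4, 6)
pivot(2,2)=5: scale R2 → (0, 0, 1, 1, 1)
  clear (0,2): R0 −= (5)R2 → (1, 0, 0, 2, 0)
  clear (1,2): R1 −= (2)R2 → (0, 1, 0, 0, 1)
  clear (3,2): R3 −= (5)R2 → (0, 0, 0, 6, 1)
pivot(3,3)=6: scale R3 → (0, 0, 0, 1, 6)
  clear (0,3): R0 −= (2)R3 → (1, 0, 0, 0, 2)
  clear (2,3): R2 −= (1)R3 → (0, 0, 1, 0, 2)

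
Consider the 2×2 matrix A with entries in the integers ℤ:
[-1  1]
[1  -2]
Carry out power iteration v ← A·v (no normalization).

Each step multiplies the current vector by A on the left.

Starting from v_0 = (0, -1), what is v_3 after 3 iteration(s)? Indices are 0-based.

v_3 = (-8, 13)

v_0 = (0, -1).
v_1 = A·v_0 = (-1, 2).
v_2 = A·v_1 = (3, -5).
v_3 = A·v_2 = (-8, 13).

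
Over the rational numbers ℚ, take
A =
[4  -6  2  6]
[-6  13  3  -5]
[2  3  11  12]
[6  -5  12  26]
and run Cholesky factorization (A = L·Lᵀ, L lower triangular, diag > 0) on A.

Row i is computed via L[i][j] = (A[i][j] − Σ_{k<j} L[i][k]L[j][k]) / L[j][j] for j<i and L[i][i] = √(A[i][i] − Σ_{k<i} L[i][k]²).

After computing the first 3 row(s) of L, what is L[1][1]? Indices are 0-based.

Step 1: L[0][0] = √(4) = 2.
  L[1][0] = (-6) / L[0][0] = -3.
Step 2: L[1][1] = √(4) = 2.
  L[2][0] = (2) / L[0][0] = 1.
  L[2][1] = (6) / L[1][1] = 3.
Step 3: L[2][2] = √(1) = 1.

L[1][1] = 2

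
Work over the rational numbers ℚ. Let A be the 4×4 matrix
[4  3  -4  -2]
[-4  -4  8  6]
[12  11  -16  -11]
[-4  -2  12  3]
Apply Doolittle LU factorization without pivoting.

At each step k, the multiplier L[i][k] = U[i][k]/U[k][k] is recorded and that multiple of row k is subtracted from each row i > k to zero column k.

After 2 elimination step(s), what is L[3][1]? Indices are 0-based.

L[3][1] = -1

k=0: U[0][0]=4
  eliminate (1,0): mult=-1, new row 1: (0, -1, 4, 4); set L[1][0]=-1
  eliminate (2,0): mult=3, new row 2: (0, 2, -4, -5); set L[2][0]=3
  eliminate (3,0): mult=-1, new row 3: (0, 1, 8, 1); set L[3][0]=-1
k=1: U[1][1]=-1
  eliminate (2,1): mult=-2, new row 2: (0, 0, 4, 3); set L[2][1]=-2
  eliminate (3,1): mult=-1, new row 3: (0, 0, 12, 5); set L[3][1]=-1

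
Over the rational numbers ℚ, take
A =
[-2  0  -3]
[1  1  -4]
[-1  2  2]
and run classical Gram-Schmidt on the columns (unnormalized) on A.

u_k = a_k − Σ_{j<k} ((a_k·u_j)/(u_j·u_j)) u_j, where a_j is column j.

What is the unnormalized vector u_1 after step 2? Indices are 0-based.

u_1 = (-1/3, 7/6, 11/6)

Step 1: u_0 = a_0 = (-2, 1, -1).
Step 2: u_1 = a_1 − (-1/6)·u_0 = (-1/3, 7/6, 11/6).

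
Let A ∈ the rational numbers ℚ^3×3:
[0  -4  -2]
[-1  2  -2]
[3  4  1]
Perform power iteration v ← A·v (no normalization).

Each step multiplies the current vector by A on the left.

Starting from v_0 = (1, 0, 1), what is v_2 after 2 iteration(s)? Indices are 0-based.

v_2 = (4, -12, -14)

v_0 = (1, 0, 1).
v_1 = A·v_0 = (-2, -3, 4).
v_2 = A·v_1 = (4, -12, -14).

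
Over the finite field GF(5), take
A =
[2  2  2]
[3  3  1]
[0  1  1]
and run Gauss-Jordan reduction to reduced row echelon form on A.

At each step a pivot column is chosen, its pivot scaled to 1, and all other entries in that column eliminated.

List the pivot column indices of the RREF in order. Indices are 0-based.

pivot columns: 0, 1, 2

pivot(0,0)=2: scale R0 → (1, 1, 1)
  clear (1,0): R1 −= (3)R0 → (0, 0, 3)
pivot(1,1): swap R1↔R2
pivot(1,1)=1: scale R1 → (0, 1, 1)
  clear (0,1): R0 −= (1)R1 → (1, 0, 0)
pivot(2,2)=3: scale R2 → (0, 0, 1)
  clear (1,2): R1 −= (1)R2 → (0, 1, 0)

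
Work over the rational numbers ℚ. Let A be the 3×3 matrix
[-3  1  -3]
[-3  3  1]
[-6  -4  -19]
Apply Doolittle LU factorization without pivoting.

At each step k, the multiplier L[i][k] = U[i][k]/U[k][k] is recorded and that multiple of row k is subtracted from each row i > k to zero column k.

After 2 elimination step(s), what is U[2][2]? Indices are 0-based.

k=0: U[0][0]=-3
  eliminate (1,0): mult=1, new row 1: (0, 2, 4); set L[1][0]=1
  eliminate (2,0): mult=2, new row 2: (0, -6, -13); set L[2][0]=2
k=1: U[1][1]=2
  eliminate (2,1): mult=-3, new row 2: (0, 0, -1); set L[2][1]=-3

U[2][2] = -1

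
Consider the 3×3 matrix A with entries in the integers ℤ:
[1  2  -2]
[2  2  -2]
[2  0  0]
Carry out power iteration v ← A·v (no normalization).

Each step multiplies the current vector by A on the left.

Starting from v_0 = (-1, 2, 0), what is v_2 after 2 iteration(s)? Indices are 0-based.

v_0 = (-1, 2, 0).
v_1 = A·v_0 = (3, 2, -2).
v_2 = A·v_1 = (11, 14, 6).

v_2 = (11, 14, 6)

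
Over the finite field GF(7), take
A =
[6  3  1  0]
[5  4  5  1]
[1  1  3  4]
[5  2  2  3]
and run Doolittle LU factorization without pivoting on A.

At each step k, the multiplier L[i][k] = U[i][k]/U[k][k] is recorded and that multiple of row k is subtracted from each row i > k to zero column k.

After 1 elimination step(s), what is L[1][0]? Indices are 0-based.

Step 1: pivot at (0,0) is 6.
  row1 ← row1 − (2)·row0  ⇒  L[1][0]=2, U row1=(0, 5, 3, 1)
  row2 ← row2 − (6)·row0  ⇒  L[2][0]=6, U row2=(0, 4, 4, 4)
  row3 ← row3 − (2)·row0  ⇒  L[3][0]=2, U row3=(0, 3, 0, 3)

L[1][0] = 2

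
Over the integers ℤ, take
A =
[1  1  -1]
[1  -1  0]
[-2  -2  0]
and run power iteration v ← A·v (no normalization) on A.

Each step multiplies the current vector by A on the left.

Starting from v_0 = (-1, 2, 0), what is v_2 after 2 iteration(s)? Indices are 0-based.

v_0 = (-1, 2, 0).
v_1 = A·v_0 = (1, -3, -2).
v_2 = A·v_1 = (0, 4, 4).

v_2 = (0, 4, 4)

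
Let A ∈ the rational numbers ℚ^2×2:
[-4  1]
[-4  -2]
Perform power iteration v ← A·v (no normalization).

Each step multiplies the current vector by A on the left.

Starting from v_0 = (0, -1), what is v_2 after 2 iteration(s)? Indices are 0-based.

v_0 = (0, -1).
v_1 = A·v_0 = (-1, 2).
v_2 = A·v_1 = (6, 0).

v_2 = (6, 0)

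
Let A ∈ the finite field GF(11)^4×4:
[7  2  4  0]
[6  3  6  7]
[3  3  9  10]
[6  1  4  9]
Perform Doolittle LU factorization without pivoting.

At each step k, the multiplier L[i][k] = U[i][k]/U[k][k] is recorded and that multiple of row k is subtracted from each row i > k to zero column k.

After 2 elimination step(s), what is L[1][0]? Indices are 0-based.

[col 0] pivot 7
  R1 -= 4*R0 → (0, 6, 1, 7)  (L[1][0] := 4)
  R2 -= 2*R0 → (0, 10, 1, 10)  (L[2][0] := 2)
  R3 -= 4*R0 → (0, 4, 10, 9)  (L[3][0] := 4)
[col 1] pivot 6
  R2 -= 9*R1 → (0, 0, 3, 2)  (L[2][1] := 9)
  R3 -= 8*R1 → (0, 0, 2, 8)  (L[3][1] := 8)

L[1][0] = 4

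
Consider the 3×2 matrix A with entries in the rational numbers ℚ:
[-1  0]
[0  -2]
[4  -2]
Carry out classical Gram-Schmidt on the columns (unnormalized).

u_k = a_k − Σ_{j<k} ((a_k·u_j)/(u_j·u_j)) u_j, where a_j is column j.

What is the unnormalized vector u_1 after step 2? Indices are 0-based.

u_1 = (-8/17, -2, -2/17)

Step 1: u_0 = a_0 = (-1, 0, 4).
Step 2: u_1 = a_1 − (-8/17)·u_0 = (-8/17, -2, -2/17).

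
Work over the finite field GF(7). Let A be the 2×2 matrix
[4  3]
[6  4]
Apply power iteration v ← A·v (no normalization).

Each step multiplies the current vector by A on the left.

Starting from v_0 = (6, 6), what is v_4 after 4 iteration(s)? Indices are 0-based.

v_0 = (6, 6).
v_1 = A·v_0 = (0, 4).
v_2 = A·v_1 = (5, 2).
v_3 = A·v_2 = (5, 3).
v_4 = A·v_3 = (1, 0).

v_4 = (1, 0)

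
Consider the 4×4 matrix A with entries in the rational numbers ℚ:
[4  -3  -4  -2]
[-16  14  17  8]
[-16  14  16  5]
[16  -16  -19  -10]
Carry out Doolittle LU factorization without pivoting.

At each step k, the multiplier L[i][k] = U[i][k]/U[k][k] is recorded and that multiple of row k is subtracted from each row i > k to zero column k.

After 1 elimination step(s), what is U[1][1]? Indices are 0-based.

U[1][1] = 2

k=0: U[0][0]=4
  eliminate (1,0): mult=-4, new row 1: (0, 2, 1, 0); set L[1][0]=-4
  eliminate (2,0): mult=-4, new row 2: (0, 2, 0, -3); set L[2][0]=-4
  eliminate (3,0): mult=4, new row 3: (0, -4, -3, -2); set L[3][0]=4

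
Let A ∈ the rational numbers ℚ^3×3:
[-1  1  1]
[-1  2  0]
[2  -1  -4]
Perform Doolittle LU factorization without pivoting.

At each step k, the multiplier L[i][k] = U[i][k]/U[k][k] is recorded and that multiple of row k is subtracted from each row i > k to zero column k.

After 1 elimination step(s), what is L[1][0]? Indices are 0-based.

L[1][0] = 1

[col 0] pivot -1
  R1 -= 1*R0 → (0, 1, -1)  (L[1][0] := 1)
  R2 -= -2*R0 → (0, 1, -2)  (L[2][0] := -2)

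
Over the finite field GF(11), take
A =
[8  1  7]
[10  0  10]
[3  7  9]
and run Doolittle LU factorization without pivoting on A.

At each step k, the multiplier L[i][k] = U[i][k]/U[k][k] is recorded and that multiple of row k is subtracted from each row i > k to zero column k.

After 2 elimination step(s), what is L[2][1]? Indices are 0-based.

L[2][1] = 9

k=0: U[0][0]=8
  eliminate (1,0): mult=4, new row 1: (0, 7, 4); set L[1][0]=4
  eliminate (2,0): mult=10, new row 2: (0, 8, 5); set L[2][0]=10
k=1: U[1][1]=7
  eliminate (2,1): mult=9, new row 2: (0, 0, 2); set L[2][1]=9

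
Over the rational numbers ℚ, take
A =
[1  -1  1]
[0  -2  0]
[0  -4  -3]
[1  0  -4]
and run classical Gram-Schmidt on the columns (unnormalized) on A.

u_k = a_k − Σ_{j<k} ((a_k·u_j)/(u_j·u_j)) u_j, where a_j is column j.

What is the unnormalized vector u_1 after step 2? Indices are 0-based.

Step 1: u_0 = a_0 = (1, 0, 0, 1).
Step 2: u_1 = a_1 − (-1/2)·u_0 = (-1/2, -2, -4, 1/2).

u_1 = (-1/2, -2, -4, 1/2)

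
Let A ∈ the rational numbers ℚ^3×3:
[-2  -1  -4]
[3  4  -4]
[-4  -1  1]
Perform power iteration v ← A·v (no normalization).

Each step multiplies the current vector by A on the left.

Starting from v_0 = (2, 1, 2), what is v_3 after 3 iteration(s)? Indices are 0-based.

v_3 = (-273, -28, -162)

v_0 = (2, 1, 2).
v_1 = A·v_0 = (-13, 2, -7).
v_2 = A·v_1 = (52, -3, 43).
v_3 = A·v_2 = (-273, -28, -162).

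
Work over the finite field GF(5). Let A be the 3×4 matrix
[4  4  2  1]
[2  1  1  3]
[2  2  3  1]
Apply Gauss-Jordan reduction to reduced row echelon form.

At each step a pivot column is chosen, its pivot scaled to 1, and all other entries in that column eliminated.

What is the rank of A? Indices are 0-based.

rank = 3

[1] R0 /= 4  ⇒  (1, 1, 3, 4)
     R1 -= 2·R0  ⇒  (0, 4, 0, 0)
     R2 -= 2·R0  ⇒  (0, 0, 2, 3)
[2] R1 /= 4  ⇒  (0, 1, 0, 0)
     R0 -= 1·R1  ⇒  (1, 0, 3, 4)
[3] R2 /= 2  ⇒  (0, 0, 1, 4)
     R0 -= 3·R2  ⇒  (1, 0, 0, 2)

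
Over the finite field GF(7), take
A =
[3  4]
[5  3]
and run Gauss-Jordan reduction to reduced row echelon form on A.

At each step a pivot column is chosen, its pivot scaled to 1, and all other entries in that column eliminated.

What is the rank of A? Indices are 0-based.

rank = 2

[1] R0 /= 3  ⇒  (1, 6)
     R1 -= 5·R0  ⇒  (0, 1)
[2] R1 /= 1  ⇒  (0, 1)
     R0 -= 6·R1  ⇒  (1, 0)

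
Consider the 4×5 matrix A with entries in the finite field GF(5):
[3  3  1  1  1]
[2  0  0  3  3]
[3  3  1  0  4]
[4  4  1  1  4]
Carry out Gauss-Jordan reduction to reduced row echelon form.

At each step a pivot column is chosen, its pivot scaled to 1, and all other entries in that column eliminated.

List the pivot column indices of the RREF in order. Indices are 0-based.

step 1: normalize row 0 (÷3) = (1, 1, 2, 2, 2)
  row 1: subtract 2×row0 = (0, 3, 1, 4, 4)
  row 2: subtract 3×row0 = (0, 0, 0, 4, 3)
  row 3: subtract 4×row0 = (0, 0, 3, 3, 1)
step 2: normalize row 1 (÷3) = (0, 1, 2, 3, 3)
  row 0: subtract 1×row1 = (1, 0, 0, 4, 4)
step 3: exchange rows 2,3
step 3: normalize row 2 (÷3) = (0, 0, 1, 1, 2)
  row 1: subtract 2×row2 = (0, 1, 0, 1, 4)
step 4: normalize row 3 (÷4) = (0, 0, 0, 1, 2)
  row 0: subtract 4×row3 = (1, 0, 0, 0, 1)
  row 1: subtract 1×row3 = (0, 1, 0, 0, 2)
  row 2: subtract 1×row3 = (0, 0, 1, 0, 0)

pivot columns: 0, 1, 2, 3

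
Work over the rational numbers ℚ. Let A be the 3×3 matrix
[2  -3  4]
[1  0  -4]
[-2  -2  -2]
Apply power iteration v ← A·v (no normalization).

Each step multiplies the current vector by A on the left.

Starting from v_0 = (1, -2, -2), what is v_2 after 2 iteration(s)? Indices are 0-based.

v_2 = (-3, -24, -30)

v_0 = (1, -2, -2).
v_1 = A·v_0 = (0, 9, 6).
v_2 = A·v_1 = (-3, -24, -30).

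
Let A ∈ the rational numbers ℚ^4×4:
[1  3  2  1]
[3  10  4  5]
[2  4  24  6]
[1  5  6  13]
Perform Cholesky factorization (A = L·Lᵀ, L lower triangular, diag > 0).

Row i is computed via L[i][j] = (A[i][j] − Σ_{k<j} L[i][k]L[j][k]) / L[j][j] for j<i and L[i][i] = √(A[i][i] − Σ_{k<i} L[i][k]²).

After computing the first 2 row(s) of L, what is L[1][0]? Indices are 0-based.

L[1][0] = 3

Step 1: L[0][0] = √(1) = 1.
  L[1][0] = (3) / L[0][0] = 3.
Step 2: L[1][1] = √(1) = 1.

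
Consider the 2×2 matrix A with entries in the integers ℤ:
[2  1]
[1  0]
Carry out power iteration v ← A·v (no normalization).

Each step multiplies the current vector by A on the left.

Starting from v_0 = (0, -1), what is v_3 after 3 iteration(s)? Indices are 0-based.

v_3 = (-5, -2)

v_0 = (0, -1).
v_1 = A·v_0 = (-1, 0).
v_2 = A·v_1 = (-2, -1).
v_3 = A·v_2 = (-5, -2).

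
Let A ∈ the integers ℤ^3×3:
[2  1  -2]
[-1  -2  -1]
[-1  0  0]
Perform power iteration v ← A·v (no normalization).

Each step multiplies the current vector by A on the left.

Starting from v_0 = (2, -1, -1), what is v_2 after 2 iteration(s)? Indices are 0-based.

v_0 = (2, -1, -1).
v_1 = A·v_0 = (5, 1, -2).
v_2 = A·v_1 = (15, -5, -5).

v_2 = (15, -5, -5)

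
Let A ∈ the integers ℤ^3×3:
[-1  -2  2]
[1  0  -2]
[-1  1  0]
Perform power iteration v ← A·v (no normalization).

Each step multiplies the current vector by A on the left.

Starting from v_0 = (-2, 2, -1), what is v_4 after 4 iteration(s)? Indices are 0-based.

v_0 = (-2, 2, -1).
v_1 = A·v_0 = (-4, 0, 4).
v_2 = A·v_1 = (12, -12, 4).
v_3 = A·v_2 = (20, 4, -24).
v_4 = A·v_3 = (-76, 68, -16).

v_4 = (-76, 68, -16)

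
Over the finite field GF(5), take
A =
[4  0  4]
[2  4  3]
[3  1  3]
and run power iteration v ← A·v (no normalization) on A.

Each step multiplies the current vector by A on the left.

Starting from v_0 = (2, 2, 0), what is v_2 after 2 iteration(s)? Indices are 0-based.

v_0 = (2, 2, 0).
v_1 = A·v_0 = (3, 2, 3).
v_2 = A·v_1 = (4, 3, 0).

v_2 = (4, 3, 0)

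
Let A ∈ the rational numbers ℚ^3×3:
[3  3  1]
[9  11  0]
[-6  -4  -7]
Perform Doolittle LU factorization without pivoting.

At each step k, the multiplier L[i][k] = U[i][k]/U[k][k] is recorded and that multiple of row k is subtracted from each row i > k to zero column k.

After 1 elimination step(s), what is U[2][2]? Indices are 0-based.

Step 1: pivot at (0,0) is 3.
  row1 ← row1 − (3)·row0  ⇒  L[1][0]=3, U row1=(0, 2, -3)
  row2 ← row2 − (-2)·row0  ⇒  L[2][0]=-2, U row2=(0, 2, -5)

U[2][2] = -5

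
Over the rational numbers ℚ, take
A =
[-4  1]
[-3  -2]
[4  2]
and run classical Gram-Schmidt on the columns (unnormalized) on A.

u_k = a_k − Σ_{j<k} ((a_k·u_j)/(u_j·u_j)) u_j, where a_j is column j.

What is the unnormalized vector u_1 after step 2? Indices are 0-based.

Step 1: u_0 = a_0 = (-4, -3, 4).
Step 2: u_1 = a_1 − (10/41)·u_0 = (81/41, -52/41, 42/41).

u_1 = (81/41, -52/41, 42/41)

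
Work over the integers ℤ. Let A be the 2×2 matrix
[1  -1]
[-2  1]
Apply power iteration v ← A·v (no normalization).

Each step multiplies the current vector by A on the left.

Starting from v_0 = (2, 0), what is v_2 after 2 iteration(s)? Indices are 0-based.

v_0 = (2, 0).
v_1 = A·v_0 = (2, -4).
v_2 = A·v_1 = (6, -8).

v_2 = (6, -8)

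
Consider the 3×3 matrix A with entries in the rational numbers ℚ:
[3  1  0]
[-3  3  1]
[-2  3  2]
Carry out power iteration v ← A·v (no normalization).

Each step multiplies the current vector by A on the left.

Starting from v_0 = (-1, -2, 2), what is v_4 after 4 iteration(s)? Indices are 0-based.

v_4 = (-17, 463, 509)

v_0 = (-1, -2, 2).
v_1 = A·v_0 = (-5, -1, 0).
v_2 = A·v_1 = (-16, 12, 7).
v_3 = A·v_2 = (-36, 91, 82).
v_4 = A·v_3 = (-17, 463, 509).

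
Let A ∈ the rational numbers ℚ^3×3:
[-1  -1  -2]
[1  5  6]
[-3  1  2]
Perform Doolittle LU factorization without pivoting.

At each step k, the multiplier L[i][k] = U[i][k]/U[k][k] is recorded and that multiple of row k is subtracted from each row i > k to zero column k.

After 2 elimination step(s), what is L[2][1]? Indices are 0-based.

L[2][1] = 1

k=0: U[0][0]=-1
  eliminate (1,0): mult=-1, new row 1: (0, 4, 4); set L[1][0]=-1
  eliminate (2,0): mult=3, new row 2: (0, 4, 8); set L[2][0]=3
k=1: U[1][1]=4
  eliminate (2,1): mult=1, new row 2: (0, 0, 4); set L[2][1]=1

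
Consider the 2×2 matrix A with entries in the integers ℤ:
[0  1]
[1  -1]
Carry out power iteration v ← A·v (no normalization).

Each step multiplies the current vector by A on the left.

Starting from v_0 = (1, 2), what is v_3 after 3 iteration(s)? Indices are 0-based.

v_3 = (3, -4)

v_0 = (1, 2).
v_1 = A·v_0 = (2, -1).
v_2 = A·v_1 = (-1, 3).
v_3 = A·v_2 = (3, -4).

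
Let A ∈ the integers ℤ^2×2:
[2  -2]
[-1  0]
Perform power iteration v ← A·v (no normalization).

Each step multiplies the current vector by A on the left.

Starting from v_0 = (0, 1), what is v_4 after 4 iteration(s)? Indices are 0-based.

v_4 = (-32, 12)

v_0 = (0, 1).
v_1 = A·v_0 = (-2, 0).
v_2 = A·v_1 = (-4, 2).
v_3 = A·v_2 = (-12, 4).
v_4 = A·v_3 = (-32, 12).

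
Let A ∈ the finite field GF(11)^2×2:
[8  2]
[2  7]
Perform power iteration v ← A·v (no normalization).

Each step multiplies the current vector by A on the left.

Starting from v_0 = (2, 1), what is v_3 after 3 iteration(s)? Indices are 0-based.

v_3 = (3, 1)

v_0 = (2, 1).
v_1 = A·v_0 = (7, 0).
v_2 = A·v_1 = (1, 3).
v_3 = A·v_2 = (3, 1).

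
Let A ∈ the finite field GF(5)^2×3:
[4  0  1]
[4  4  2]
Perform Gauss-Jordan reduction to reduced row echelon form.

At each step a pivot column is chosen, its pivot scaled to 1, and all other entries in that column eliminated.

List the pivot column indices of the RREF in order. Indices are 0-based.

pivot columns: 0, 1

[1] R0 /= 4  ⇒  (1, 0, 4)
     R1 -= 4·R0  ⇒  (0, 4, 1)
[2] R1 /= 4  ⇒  (0, 1, 4)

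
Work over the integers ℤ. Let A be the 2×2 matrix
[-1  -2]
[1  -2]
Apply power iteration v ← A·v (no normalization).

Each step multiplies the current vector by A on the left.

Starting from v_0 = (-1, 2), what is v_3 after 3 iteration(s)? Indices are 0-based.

v_3 = (-27, -1)

v_0 = (-1, 2).
v_1 = A·v_0 = (-3, -5).
v_2 = A·v_1 = (13, 7).
v_3 = A·v_2 = (-27, -1).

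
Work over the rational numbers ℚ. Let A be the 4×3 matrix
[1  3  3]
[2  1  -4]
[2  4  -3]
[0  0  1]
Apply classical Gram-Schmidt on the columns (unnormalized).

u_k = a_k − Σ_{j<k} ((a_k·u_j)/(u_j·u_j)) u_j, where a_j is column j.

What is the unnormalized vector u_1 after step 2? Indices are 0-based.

Step 1: u_0 = a_0 = (1, 2, 2, 0).
Step 2: u_1 = a_1 − (13/9)·u_0 = (14/9, -17/9, 10/9, 0).

u_1 = (14/9, -17/9, 10/9, 0)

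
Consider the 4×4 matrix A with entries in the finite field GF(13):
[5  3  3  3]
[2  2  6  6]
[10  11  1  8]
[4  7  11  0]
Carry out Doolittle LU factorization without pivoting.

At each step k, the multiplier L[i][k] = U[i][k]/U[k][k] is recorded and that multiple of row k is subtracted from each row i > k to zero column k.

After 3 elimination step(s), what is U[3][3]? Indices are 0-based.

Step 1: pivot at (0,0) is 5.
  row1 ← row1 − (3)·row0  ⇒  L[1][0]=3, U row1=(0, 6, 10, 10)
  row2 ← row2 − (2)·row0  ⇒  L[2][0]=2, U row2=(0, 5, 8, 2)
  row3 ← row3 − (6)·row0  ⇒  L[3][0]=6, U row3=(0, 2, 6, 8)
Step 2: pivot at (1,1) is 6.
  row2 ← row2 − (3)·row1  ⇒  L[2][1]=3, U row2=(0, 0, 4, 11)
  row3 ← row3 − (9)·row1  ⇒  L[3][1]=9, U row3=(0, 0, 7, 9)
Step 3: pivot at (2,2) is 4.
  row3 ← row3 − (5)·row2  ⇒  L[3][2]=5, U row3=(0, 0, 0, 6)

U[3][3] = 6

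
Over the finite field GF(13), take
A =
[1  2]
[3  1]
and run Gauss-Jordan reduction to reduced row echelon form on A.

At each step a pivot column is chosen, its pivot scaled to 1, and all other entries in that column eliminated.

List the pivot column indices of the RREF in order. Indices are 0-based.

step 1: normalize row 0 (÷1) = (1, 2)
  row 1: subtract 3×row0 = (0, 8)
step 2: normalize row 1 (÷8) = (0, 1)
  row 0: subtract 2×row1 = (1, 0)

pivot columns: 0, 1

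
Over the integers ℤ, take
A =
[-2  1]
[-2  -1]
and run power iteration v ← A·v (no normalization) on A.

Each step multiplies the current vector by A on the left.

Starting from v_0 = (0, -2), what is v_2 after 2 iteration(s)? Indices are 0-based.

v_0 = (0, -2).
v_1 = A·v_0 = (-2, 2).
v_2 = A·v_1 = (6, 2).

v_2 = (6, 2)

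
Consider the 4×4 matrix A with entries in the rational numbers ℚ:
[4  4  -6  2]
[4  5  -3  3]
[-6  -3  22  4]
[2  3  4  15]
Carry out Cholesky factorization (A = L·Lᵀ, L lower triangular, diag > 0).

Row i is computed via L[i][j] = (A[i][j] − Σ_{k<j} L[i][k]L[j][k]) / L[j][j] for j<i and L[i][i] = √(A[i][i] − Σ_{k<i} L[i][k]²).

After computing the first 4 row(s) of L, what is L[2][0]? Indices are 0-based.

Step 1: L[0][0] = √(4) = 2.
  L[1][0] = (4) / L[0][0] = 2.
Step 2: L[1][1] = √(1) = 1.
  L[2][0] = (-6) / L[0][0] = -3.
  L[2][1] = (3) / L[1][1] = 3.
Step 3: L[2][2] = √(4) = 2.
  L[3][0] = (2) / L[0][0] = 1.
  L[3][1] = (1) / L[1][1] = 1.
  L[3][2] = (4) / L[2][2] = 2.
Step 4: L[3][3] = √(9) = 3.

L[2][0] = -3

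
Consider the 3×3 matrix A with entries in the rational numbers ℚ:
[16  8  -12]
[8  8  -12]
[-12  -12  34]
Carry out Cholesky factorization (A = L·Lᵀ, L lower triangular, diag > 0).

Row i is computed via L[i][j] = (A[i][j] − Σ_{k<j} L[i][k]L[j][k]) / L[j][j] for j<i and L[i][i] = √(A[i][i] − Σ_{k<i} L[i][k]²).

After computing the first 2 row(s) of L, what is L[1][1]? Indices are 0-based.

Step 1: L[0][0] = √(16) = 4.
  L[1][0] = (8) / L[0][0] = 2.
Step 2: L[1][1] = √(4) = 2.

L[1][1] = 2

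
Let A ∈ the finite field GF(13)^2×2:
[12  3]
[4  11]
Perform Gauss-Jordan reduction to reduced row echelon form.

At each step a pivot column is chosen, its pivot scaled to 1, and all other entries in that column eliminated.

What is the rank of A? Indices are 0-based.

pivot(0,0)=12: scale R0 → (1, 10)
  clear (1,0): R1 −= (4)R0 → (0, 10)
pivot(1,1)=10: scale R1 → (0, 1)
  clear (0,1): R0 −= (10)R1 → (1, 0)

rank = 2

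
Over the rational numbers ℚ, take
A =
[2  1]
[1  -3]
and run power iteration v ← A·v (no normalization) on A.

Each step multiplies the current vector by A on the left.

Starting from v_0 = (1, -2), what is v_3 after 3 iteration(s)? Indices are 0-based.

v_0 = (1, -2).
v_1 = A·v_0 = (0, 7).
v_2 = A·v_1 = (7, -21).
v_3 = A·v_2 = (-7, 70).

v_3 = (-7, 70)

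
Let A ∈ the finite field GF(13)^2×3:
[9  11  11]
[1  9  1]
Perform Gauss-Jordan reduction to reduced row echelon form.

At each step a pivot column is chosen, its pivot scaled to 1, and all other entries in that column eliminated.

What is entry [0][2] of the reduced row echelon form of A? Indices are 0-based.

M[0][2] = 2

pivot(0,0)=9: scale R0 → (1, 7, 7)
  clear (1,0): R1 −= (1)R0 → (0, 2, 7)
pivot(1,1)=2: scale R1 → (0, 1, 10)
  clear (0,1): R0 −= (7)R1 → (1, 0, 2)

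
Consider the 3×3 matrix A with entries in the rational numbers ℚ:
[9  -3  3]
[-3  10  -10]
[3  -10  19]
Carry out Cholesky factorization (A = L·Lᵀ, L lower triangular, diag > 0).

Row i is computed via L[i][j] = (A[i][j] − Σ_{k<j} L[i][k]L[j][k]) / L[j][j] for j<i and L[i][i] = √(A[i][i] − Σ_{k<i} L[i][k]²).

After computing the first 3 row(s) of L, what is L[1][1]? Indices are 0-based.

Step 1: L[0][0] = √(9) = 3.
  L[1][0] = (-3) / L[0][0] = -1.
Step 2: L[1][1] = √(9) = 3.
  L[2][0] = (3) / L[0][0] = 1.
  L[2][1] = (-9) / L[1][1] = -3.
Step 3: L[2][2] = √(9) = 3.

L[1][1] = 3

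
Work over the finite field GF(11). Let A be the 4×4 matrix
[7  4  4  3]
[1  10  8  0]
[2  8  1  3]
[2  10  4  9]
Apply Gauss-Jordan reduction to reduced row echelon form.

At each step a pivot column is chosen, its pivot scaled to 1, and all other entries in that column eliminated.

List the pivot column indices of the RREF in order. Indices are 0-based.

pivot columns: 0, 1, 2, 3

[1] R0 /= 7  ⇒  (1, 10, 10, 2)
     R1 -= 1·R0  ⇒  (0, 0, 9, 9)
     R2 -= 2·R0  ⇒  (0, 10, 3, 10)
     R3 -= 2·R0  ⇒  (0, 1, 6, 5)
[2] R1 <-> R2
[2] R1 /= 10  ⇒  (0, 1, 8, 1)
     R0 -= 10·R1  ⇒  (1, 0, 7, 3)
     R3 -= 1·R1  ⇒  (0, 0, 9, 4)
[3] R2 /= 9  ⇒  (0, 0, 1, 1)
     R0 -= 7·R2  ⇒  (1, 0, 0, 7)
     R1 -= 8·R2  ⇒  (0, 1, 0, 4)
     R3 -= 9·R2  ⇒  (0, 0, 0, 6)
[4] R3 /= 6  ⇒  (0, 0, 0, 1)
     R0 -= 7·R3  ⇒  (1, 0, 0, 0)
     R1 -= 4·R3  ⇒  (0, 1, 0, 0)
     R2 -= 1·R3  ⇒  (0, 0, 1, 0)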